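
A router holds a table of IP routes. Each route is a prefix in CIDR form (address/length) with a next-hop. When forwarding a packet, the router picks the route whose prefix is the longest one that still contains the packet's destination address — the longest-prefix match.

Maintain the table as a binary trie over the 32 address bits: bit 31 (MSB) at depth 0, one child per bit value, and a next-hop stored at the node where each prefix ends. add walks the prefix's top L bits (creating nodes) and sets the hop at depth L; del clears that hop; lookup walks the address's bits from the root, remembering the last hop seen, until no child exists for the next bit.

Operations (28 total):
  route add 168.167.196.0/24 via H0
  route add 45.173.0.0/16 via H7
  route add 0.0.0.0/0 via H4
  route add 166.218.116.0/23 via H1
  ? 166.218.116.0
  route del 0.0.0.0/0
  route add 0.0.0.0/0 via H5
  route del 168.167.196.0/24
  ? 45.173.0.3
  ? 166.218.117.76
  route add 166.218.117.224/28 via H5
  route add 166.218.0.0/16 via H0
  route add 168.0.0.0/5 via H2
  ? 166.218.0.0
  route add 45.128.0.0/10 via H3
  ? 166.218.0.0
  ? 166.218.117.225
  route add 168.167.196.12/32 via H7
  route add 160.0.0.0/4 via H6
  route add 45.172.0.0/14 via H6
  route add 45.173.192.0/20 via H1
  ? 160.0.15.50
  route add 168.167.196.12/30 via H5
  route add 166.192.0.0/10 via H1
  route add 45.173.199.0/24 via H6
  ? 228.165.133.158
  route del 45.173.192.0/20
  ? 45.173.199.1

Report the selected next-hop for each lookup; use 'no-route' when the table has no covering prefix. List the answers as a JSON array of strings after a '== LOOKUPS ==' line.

Trace:
  add 168.167.196.0/24 -> H0 at depth 24
  add 45.173.0.0/16 -> H7 at depth 16
  add 0.0.0.0/0 -> H4 at depth 0
  add 166.218.116.0/23 -> H1 at depth 23
  lookup 166.218.116.0: bits 10100110110110100111010 walk d0:H4→d1:-→d2:-→d3:-→d4:-→d5:-→d6:-→d7:-→d8:-→d9:-→d10:-→d11:-→d12:-→d13:-→d14:-→d15:-→d16:-→d17:-→d18:-→d19:-→d20:-→d21:-→d22:-→d23:H1 -> H1
  del 0.0.0.0/0 (clear depth 0)
  add 0.0.0.0/0 -> H5 at depth 0
  del 168.167.196.0/24 (clear depth 24)
  lookup 45.173.0.3: bits 0010110110101101 walk d0:H5→d1:-→d2:-→d3:-→d4:-→d5:-→d6:-→d7:-→d8:-→d9:-→d10:-→d11:-→d12:-→d13:-→d14:-→d15:-→d16:H7 -> H7
  lookup 166.218.117.76: bits 10100110110110100111010 walk d0:H5→d1:-→d2:-→d3:-→d4:-→d5:-→d6:-→d7:-→d8:-→d9:-→d10:-→d11:-→d12:-→d13:-→d14:-→d15:-→d16:-→d17:-→d18:-→d19:-→d20:-→d21:-→d22:-→d23:H1 -> H1
  add 166.218.117.224/28 -> H5 at depth 28
  add 166.218.0.0/16 -> H0 at depth 16
  add 168.0.0.0/5 -> H2 at depth 5
  lookup 166.218.0.0: bits 10100110110110100 walk d0:H5→d1:-→d2:-→d3:-→d4:-→d5:-→d6:-→d7:-→d8:-→d9:-→d10:-→d11:-→d12:-→d13:-→d14:-→d15:-→d16:H0→d17:- -> H0
  add 45.128.0.0/10 -> H3 at depth 10
  lookup 166.218.0.0: bits 10100110110110100 walk d0:H5→d1:-→d2:-→d3:-→d4:-→d5:-→d6:-→d7:-→d8:-→d9:-→d10:-→d11:-→d12:-→d13:-→d14:-→d15:-→d16:H0→d17:- -> H0
  lookup 166.218.117.225: bits 1010011011011010011101011110 walk d0:H5→d1:-→d2:-→d3:-→d4:-→d5:-→d6:-→d7:-→d8:-→d9:-→d10:-→d11:-→d12:-→d13:-→d14:-→d15:-→d16:H0→d17:-→d18:-→d19:-→d20:-→d21:-→d22:-→d23:H1→d24:-→d25:-→d26:-→d27:-→d28:H5 -> H5
  add 168.167.196.12/32 -> H7 at depth 32
  add 160.0.0.0/4 -> H6 at depth 4
  add 45.172.0.0/14 -> H6 at depth 14
  add 45.173.192.0/20 -> H1 at depth 20
  lookup 160.0.15.50: bits 10100 walk d0:H5→d1:-→d2:-→d3:-→d4:H6→d5:- -> H6
  add 168.167.196.12/30 -> H5 at depth 30
  add 166.192.0.0/10 -> H1 at depth 10
  add 45.173.199.0/24 -> H6 at depth 24
  lookup 228.165.133.158: bits 1 walk d0:H5→d1:- -> H5
  del 45.173.192.0/20 (clear depth 20)
  lookup 45.173.199.1: bits 001011011010110111000111 walk d0:H5→d1:-→d2:-→d3:-→d4:-→d5:-→d6:-→d7:-→d8:-→d9:-→d10:H3→d11:-→d12:-→d13:-→d14:H6→d15:-→d16:H7→d17:-→d18:-→d19:-→d20:-→d21:-→d22:-→d23:-→d24:H6 -> H6

== LOOKUPS ==
["H1","H7","H1","H0","H0","H5","H6","H5","H6"]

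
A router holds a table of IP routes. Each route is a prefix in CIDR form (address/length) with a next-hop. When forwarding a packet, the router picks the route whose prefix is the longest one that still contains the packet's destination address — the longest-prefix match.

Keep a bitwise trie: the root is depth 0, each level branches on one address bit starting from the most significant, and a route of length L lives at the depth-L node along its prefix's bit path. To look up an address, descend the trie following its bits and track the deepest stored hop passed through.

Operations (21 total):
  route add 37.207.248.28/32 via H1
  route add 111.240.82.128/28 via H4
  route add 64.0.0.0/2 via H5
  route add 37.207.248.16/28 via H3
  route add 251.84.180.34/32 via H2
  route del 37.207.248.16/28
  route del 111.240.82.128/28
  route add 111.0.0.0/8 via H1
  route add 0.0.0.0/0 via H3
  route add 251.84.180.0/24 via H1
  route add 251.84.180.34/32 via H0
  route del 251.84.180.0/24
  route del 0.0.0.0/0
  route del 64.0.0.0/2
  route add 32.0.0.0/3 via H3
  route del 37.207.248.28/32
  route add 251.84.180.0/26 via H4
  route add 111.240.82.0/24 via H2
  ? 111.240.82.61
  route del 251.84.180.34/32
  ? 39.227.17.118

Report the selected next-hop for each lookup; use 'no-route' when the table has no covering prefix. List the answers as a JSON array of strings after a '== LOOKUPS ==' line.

Trace:
  + 37.207.248.28/32 (H1) depth=32
  + 111.240.82.128/28 (H4) depth=28
  + 64.0.0.0/2 (H5) depth=2
  + 37.207.248.16/28 (H3) depth=28
  + 251.84.180.34/32 (H2) depth=32
  - 37.207.248.16/28 clear@28
  - 111.240.82.128/28 clear@28
  + 111.0.0.0/8 (H1) depth=8
  + 0.0.0.0/0 (H3) depth=0
  + 251.84.180.0/24 (H1) depth=24
  + 251.84.180.34/32 (H0) depth=32
  - 251.84.180.0/24 clear@24
  - 0.0.0.0/0 clear@0
  - 64.0.0.0/2 clear@2
  + 32.0.0.0/3 (H3) depth=3
  - 37.207.248.28/32 clear@32
  + 251.84.180.0/26 (H4) depth=26
  + 111.240.82.0/24 (H2) depth=24
  Q 111.240.82.61: descend 011011111111000001010010 ; hops seen [H1,H2] ; pick H2
  - 251.84.180.34/32 clear@32
  Q 39.227.17.118: descend 001001 ; hops seen [H3] ; pick H3

== LOOKUPS ==
["H2","H3"]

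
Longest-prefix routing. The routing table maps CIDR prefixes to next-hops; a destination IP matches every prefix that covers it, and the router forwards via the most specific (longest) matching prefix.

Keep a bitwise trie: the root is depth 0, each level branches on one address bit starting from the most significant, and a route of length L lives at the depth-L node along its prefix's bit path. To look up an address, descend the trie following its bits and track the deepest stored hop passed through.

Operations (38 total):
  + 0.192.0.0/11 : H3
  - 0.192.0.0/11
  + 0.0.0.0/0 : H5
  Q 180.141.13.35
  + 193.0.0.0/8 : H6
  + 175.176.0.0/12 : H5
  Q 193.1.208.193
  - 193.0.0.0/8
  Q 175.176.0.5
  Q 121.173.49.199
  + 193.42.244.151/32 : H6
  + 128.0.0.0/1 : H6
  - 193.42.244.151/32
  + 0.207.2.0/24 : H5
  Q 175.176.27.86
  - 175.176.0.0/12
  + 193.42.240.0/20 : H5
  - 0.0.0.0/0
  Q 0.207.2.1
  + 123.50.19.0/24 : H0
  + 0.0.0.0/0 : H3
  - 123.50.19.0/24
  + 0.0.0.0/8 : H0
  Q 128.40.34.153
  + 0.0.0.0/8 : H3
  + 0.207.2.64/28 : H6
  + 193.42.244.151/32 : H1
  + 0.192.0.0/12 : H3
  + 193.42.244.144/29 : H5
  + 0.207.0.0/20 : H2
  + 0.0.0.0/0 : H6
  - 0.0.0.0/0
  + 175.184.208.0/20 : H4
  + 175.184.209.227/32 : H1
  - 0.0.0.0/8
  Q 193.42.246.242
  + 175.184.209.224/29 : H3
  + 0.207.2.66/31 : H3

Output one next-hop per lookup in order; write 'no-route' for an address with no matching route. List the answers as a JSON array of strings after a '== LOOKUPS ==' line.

Apply in order:
  add 0.192.0.0/11 -> H3 at depth 11
  - 0.192.0.0/11 clear@11
  add 0.0.0.0/0 -> H5 at depth 0
  ? 180.141.13.35  path d0:H5  best=H5
  add 193.0.0.0/8 -> H6 at depth 8
  add 175.176.0.0/12 -> H5 at depth 12
  ? 193.1.208.193  path d0:H5→d1:-→d2:-→d3:-→d4:-→d5:-→d6:-→d7:-→d8:H6  best=H6
  - 193.0.0.0/8 clear@8
  ? 175.176.0.5  path d0:H5→d1:-→d2:-→d3:-→d4:-→d5:-→d6:-→d7:-→d8:-→d9:-→d10:-→d11:-→d12:H5  best=H5
  ? 121.173.49.199  path d0:H5→d1:-  best=H5
  add 193.42.244.151/32 -> H6 at depth 32
  add 128.0.0.0/1 -> H6 at depth 1
  - 193.42.244.151/32 clear@32
  add 0.207.2.0/24 -> H5 at depth 24
  ? 175.176.27.86  path d0:H5→d1:H6→d2:-→d3:-→d4:-→d5:-→d6:-→d7:-→d8:-→d9:-→d10:-→d11:-→d12:H5  best=H5
  - 175.176.0.0/12 clear@12
  add 193.42.240.0/20 -> H5 at depth 20
  - 0.0.0.0/0 clear@0
  ? 0.207.2.1  path d0:-→d1:-→d2:-→d3:-→d4:-→d5:-→d6:-→d7:-→d8:-→d9:-→d10:-→d11:-→d12:-→d13:-→d14:-→d15:-→d16:-→d17:-→d18:-→d19:-→d20:-→d21:-→d22:-→d23:-→d24:H5  best=H5
  add 123.50.19.0/24 -> H0 at depth 24
  add 0.0.0.0/0 -> H3 at depth 0
  - 123.50.19.0/24 clear@24
  add 0.0.0.0/8 -> H0 at depth 8
  ? 128.40.34.153  path d0:H3→d1:H6→d2:-  best=H6
  add 0.0.0.0/8 -> H3 at depth 8
  add 0.207.2.64/28 -> H6 at depth 28
  add 193.42.244.151/32 -> H1 at depth 32
  add 0.192.0.0/12 -> H3 at depth 12
  add 193.42.244.144/29 -> H5 at depth 29
  add 0.207.0.0/20 -> H2 at depth 20
  add 0.0.0.0/0 -> H6 at depth 0
  - 0.0.0.0/0 clear@0
  add 175.184.208.0/20 -> H4 at depth 20
  add 175.184.209.227/32 -> H1 at depth 32
  - 0.0.0.0/8 clear@8
  ? 193.42.246.242  path d0:-→d1:H6→d2:-→d3:-→d4:-→d5:-→d6:-→d7:-→d8:-→d9:-→d10:-→d11:-→d12:-→d13:-→d14:-→d15:-→d16:-→d17:-→d18:-→d19:-→d20:H5→d21:-→d22:-  best=H5
  add 175.184.209.224/29 -> H3 at depth 29
  add 0.207.2.66/31 -> H3 at depth 31

== LOOKUPS ==
["H5","H6","H5","H5","H5","H5","H6","H5"]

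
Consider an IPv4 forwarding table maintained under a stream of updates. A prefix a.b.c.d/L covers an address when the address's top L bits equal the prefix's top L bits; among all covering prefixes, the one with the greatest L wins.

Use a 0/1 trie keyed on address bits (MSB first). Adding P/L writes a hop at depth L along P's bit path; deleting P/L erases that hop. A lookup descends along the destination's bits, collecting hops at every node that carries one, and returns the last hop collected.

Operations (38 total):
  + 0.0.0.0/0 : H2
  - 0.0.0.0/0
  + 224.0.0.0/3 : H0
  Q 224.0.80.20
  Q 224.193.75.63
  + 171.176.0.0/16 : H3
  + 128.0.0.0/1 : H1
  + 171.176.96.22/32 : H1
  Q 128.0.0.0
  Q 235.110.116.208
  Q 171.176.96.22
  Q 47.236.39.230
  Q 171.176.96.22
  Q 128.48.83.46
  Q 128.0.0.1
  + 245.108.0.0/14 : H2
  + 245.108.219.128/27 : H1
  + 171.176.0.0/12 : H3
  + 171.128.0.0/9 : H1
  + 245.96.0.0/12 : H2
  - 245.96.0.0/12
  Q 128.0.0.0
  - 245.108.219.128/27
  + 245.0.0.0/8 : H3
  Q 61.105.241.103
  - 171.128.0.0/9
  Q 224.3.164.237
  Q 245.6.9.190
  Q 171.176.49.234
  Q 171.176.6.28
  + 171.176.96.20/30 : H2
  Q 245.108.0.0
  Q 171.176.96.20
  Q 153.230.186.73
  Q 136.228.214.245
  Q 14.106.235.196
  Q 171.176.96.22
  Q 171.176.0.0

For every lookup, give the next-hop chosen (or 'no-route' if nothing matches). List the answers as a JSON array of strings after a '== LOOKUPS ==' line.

Apply in order:
  add 0.0.0.0/0 -> H2 at depth 0
  - 0.0.0.0/0 clear@0
  add 224.0.0.0/3 -> H0 at depth 3
  lookup 224.0.80.20: bits 111 walk d0:-→d1:-→d2:-→d3:H0 -> H0
  lookup 224.193.75.63: bits 111 walk d0:-→d1:-→d2:-→d3:H0 -> H0
  add 171.176.0.0/16 -> H3 at depth 16
  add 128.0.0.0/1 -> H1 at depth 1
  add 171.176.96.22/32 -> H1 at depth 32
  lookup 128.0.0.0: bits 10 walk d0:-→d1:H1→d2:- -> H1
  lookup 235.110.116.208: bits 111 walk d0:-→d1:H1→d2:-→d3:H0 -> H0
  lookup 171.176.96.22: bits 10101011101100000110000000010110 walk d0:-→d1:H1→d2:-→d3:-→d4:-→d5:-→d6:-→d7:-→d8:-→d9:-→d10:-→d11:-→d12:-→d13:-→d14:-→d15:-→d16:H3→d17:-→d18:-→d19:-→d20:-→d21:-→d22:-→d23:-→d24:-→d25:-→d26:-→d27:-→d28:-→d29:-→d30:-→d31:-→d32:H1 -> H1
  lookup 47.236.39.230: bits ε walk d0:- -> no-route
  lookup 171.176.96.22: bits 10101011101100000110000000010110 walk d0:-→d1:H1→d2:-→d3:-→d4:-→d5:-→d6:-→d7:-→d8:-→d9:-→d10:-→d11:-→d12:-→d13:-→d14:-→d15:-→d16:H3→d17:-→d18:-→d19:-→d20:-→d21:-→d22:-→d23:-→d24:-→d25:-→d26:-→d27:-→d28:-→d29:-→d30:-→d31:-→d32:H1 -> H1
  lookup 128.48.83.46: bits 10 walk d0:-→d1:H1→d2:- -> H1
  lookup 128.0.0.1: bits 10 walk d0:-→d1:H1→d2:- -> H1
  add 245.108.0.0/14 -> H2 at depth 14
  add 245.108.219.128/27 -> H1 at depth 27
  add 171.176.0.0/12 -> H3 at depth 12
  add 171.128.0.0/9 -> H1 at depth 9
  add 245.96.0.0/12 -> H2 at depth 12
  - 245.96.0.0/12 clear@12
  lookup 128.0.0.0: bits 10 walk d0:-→d1:H1→d2:- -> H1
  - 245.108.219.128/27 clear@27
  add 245.0.0.0/8 -> H3 at depth 8
  lookup 61.105.241.103: bits ε walk d0:- -> no-route
  - 171.128.0.0/9 clear@9
  lookup 224.3.164.237: bits 111 walk d0:-→d1:H1→d2:-→d3:H0 -> H0
  lookup 245.6.9.190: bits 111101010 walk d0:-→d1:H1→d2:-→d3:H0→d4:-→d5:-→d6:-→d7:-→d8:H3→d9:- -> H3
  lookup 171.176.49.234: bits 10101011101100000 walk d0:-→d1:H1→d2:-→d3:-→d4:-→d5:-→d6:-→d7:-→d8:-→d9:-→d10:-→d11:-→d12:H3→d13:-→d14:-→d15:-→d16:H3→d17:- -> H3
  lookup 171.176.6.28: bits 10101011101100000 walk d0:-→d1:H1→d2:-→d3:-→d4:-→d5:-→d6:-→d7:-→d8:-→d9:-→d10:-→d11:-→d12:H3→d13:-→d14:-→d15:-→d16:H3→d17:- -> H3
  add 171.176.96.20/30 -> H2 at depth 30
  lookup 245.108.0.0: bits 1111010101101100 walk d0:-→d1:H1→d2:-→d3:H0→d4:-→d5:-→d6:-→d7:-→d8:H3→d9:-→d10:-→d11:-→d12:-→d13:-→d14:H2→d15:-→d16:- -> H2
  lookup 171.176.96.20: bits 101010111011000001100000000101 walk d0:-→d1:H1→d2:-→d3:-→d4:-→d5:-→d6:-→d7:-→d8:-→d9:-→d10:-→d11:-→d12:H3→d13:-→d14:-→d15:-→d16:H3→d17:-→d18:-→d19:-→d20:-→d21:-→d22:-→d23:-→d24:-→d25:-→d26:-→d27:-→d28:-→d29:-→d30:H2 -> H2
  lookup 153.230.186.73: bits 10 walk d0:-→d1:H1→d2:- -> H1
  lookup 136.228.214.245: bits 10 walk d0:-→d1:H1→d2:- -> H1
  lookup 14.106.235.196: bits ε walk d0:- -> no-route
  lookup 171.176.96.22: bits 10101011101100000110000000010110 walk d0:-→d1:H1→d2:-→d3:-→d4:-→d5:-→d6:-→d7:-→d8:-→d9:-→d10:-→d11:-→d12:H3→d13:-→d14:-→d15:-→d16:H3→d17:-→d18:-→d19:-→d20:-→d21:-→d22:-→d23:-→d24:-→d25:-→d26:-→d27:-→d28:-→d29:-→d30:H2→d31:-→d32:H1 -> H1
  lookup 171.176.0.0: bits 10101011101100000 walk d0:-→d1:H1→d2:-→d3:-→d4:-→d5:-→d6:-→d7:-→d8:-→d9:-→d10:-→d11:-→d12:H3→d13:-→d14:-→d15:-→d16:H3→d17:- -> H3

== LOOKUPS ==
["H0","H0","H1","H0","H1","no-route","H1","H1","H1","H1","no-route","H0","H3","H3","H3","H2","H2","H1","H1","no-route","H1","H3"]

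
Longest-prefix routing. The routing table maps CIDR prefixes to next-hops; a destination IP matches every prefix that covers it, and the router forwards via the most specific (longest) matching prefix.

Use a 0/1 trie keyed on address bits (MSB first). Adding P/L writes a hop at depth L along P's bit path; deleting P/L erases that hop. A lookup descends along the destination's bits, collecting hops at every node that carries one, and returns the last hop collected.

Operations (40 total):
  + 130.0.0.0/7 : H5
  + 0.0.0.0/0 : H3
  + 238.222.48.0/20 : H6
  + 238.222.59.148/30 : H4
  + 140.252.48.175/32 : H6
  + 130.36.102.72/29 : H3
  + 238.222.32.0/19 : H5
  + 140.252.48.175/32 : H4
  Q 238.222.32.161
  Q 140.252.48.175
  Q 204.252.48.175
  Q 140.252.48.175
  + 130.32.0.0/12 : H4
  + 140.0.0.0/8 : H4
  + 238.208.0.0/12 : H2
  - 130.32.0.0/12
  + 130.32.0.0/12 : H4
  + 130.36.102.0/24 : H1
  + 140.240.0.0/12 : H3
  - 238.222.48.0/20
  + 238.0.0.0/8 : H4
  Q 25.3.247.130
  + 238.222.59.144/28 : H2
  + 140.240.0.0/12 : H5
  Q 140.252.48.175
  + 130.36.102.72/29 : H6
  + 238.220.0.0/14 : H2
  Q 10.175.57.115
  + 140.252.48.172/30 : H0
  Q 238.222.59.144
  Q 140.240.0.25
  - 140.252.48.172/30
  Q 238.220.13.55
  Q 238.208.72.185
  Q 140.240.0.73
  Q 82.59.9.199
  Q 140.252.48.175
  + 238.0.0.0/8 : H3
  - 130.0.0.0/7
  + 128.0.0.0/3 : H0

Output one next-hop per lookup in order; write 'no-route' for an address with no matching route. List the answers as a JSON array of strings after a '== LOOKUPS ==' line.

Process each operation:
  + 130.0.0.0/7 (H5) depth=7
  + 0.0.0.0/0 (H3) depth=0
  + 238.222.48.0/20 (H6) depth=20
  + 238.222.59.148/30 (H4) depth=30
  + 140.252.48.175/32 (H6) depth=32
  + 130.36.102.72/29 (H3) depth=29
  + 238.222.32.0/19 (H5) depth=19
  + 140.252.48.175/32 (H4) depth=32
  Q 238.222.32.161: descend 1110111011011110001 ; hops seen [H3,H5] ; pick H5
  Q 140.252.48.175: descend 10001100111111000011000010101111 ; hops seen [H3,H4] ; pick H4
  Q 204.252.48.175: descend 11 ; hops seen [H3] ; pick H3
  Q 140.252.48.175: descend 10001100111111000011000010101111 ; hops seen [H3,H4] ; pick H4
  + 130.32.0.0/12 (H4) depth=12
  + 140.0.0.0/8 (H4) depth=8
  + 238.208.0.0/12 (H2) depth=12
  del 130.32.0.0/12 (clear depth 12)
  + 130.32.0.0/12 (H4) depth=12
  + 130.36.102.0/24 (H1) depth=24
  + 140.240.0.0/12 (H3) depth=12
  del 238.222.48.0/20 (clear depth 20)
  + 238.0.0.0/8 (H4) depth=8
  Q 25.3.247.130: descend ε ; hops seen [H3] ; pick H3
  + 238.222.59.144/28 (H2) depth=28
  + 140.240.0.0/12 (H5) depth=12
  Q 140.252.48.175: descend 10001100111111000011000010101111 ; hops seen [H3,H4,H5,H4] ; pick H4
  + 130.36.102.72/29 (H6) depth=29
  + 238.220.0.0/14 (H2) depth=14
  Q 10.175.57.115: descend ε ; hops seen [H3] ; pick H3
  + 140.252.48.172/30 (H0) depth=30
  Q 238.222.59.144: descend 11101110110111100011101110010 ; hops seen [H3,H4,H2,H2,H5,H2] ; pick H2
  Q 140.240.0.25: descend 100011001111 ; hops seen [H3,H4,H5] ; pick H5
  del 140.252.48.172/30 (clear depth 30)
  Q 238.220.13.55: descend 11101110110111 ; hops seen [H3,H4,H2,H2] ; pick H2
  Q 238.208.72.185: descend 111011101101 ; hops seen [H3,H4,H2] ; pick H2
  Q 140.240.0.73: descend 100011001111 ; hops seen [H3,H4,H5] ; pick H5
  Q 82.59.9.199: descend ε ; hops seen [H3] ; pick H3
  Q 140.252.48.175: descend 10001100111111000011000010101111 ; hops seen [H3,H4,H5,H4] ; pick H4
  + 238.0.0.0/8 (H3) depth=8
  del 130.0.0.0/7 (clear depth 7)
  + 128.0.0.0/3 (H0) depth=3

== LOOKUPS ==
["H5","H4","H3","H4","H3","H4","H3","H2","H5","H2","H2","H5","H3","H4"]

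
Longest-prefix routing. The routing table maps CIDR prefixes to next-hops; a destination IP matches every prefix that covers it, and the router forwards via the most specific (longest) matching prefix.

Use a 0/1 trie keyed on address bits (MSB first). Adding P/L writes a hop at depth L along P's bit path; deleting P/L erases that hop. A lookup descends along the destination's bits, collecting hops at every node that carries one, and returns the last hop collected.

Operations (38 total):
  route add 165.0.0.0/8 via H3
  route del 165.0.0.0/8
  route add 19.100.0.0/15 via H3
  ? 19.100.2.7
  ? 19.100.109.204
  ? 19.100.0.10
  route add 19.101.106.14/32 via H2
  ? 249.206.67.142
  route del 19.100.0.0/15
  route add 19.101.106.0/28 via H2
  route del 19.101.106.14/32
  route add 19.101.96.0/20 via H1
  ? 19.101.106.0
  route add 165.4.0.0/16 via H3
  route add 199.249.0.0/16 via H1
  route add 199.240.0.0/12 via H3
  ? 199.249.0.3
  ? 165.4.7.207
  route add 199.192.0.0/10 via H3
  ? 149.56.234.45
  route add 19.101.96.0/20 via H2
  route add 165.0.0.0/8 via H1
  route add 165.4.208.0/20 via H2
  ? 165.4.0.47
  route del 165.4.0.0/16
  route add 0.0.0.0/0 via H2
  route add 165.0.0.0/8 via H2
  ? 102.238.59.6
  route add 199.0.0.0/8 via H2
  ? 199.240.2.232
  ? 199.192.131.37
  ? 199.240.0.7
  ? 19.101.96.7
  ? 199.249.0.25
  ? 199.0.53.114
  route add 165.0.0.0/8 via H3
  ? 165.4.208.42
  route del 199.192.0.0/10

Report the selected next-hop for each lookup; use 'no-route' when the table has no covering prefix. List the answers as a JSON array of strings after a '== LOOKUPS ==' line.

Apply in order:
  + 165.0.0.0/8 (H3) depth=8
  del 165.0.0.0/8 (clear depth 8)
  + 19.100.0.0/15 (H3) depth=15
  Q 19.100.2.7: descend 000100110110010 ; hops seen [H3] ; pick H3
  Q 19.100.109.204: descend 000100110110010 ; hops seen [H3] ; pick H3
  Q 19.100.0.10: descend 000100110110010 ; hops seen [H3] ; pick H3
  + 19.101.106.14/32 (H2) depth=32
  Q 249.206.67.142: descend 1 ; hops seen [∅] ; pick no-route
  del 19.100.0.0/15 (clear depth 15)
  + 19.101.106.0/28 (H2) depth=28
  del 19.101.106.14/32 (clear depth 32)
  + 19.101.96.0/20 (H1) depth=20
  Q 19.101.106.0: descend 0001001101100101011010100000 ; hops seen [H1,H2] ; pick H2
  + 165.4.0.0/16 (H3) depth=16
  + 199.249.0.0/16 (H1) depth=16
  + 199.240.0.0/12 (H3) depth=12
  Q 199.249.0.3: descend 1100011111111001 ; hops seen [H3,H1] ; pick H1
  Q 165.4.7.207: descend 1010010100000100 ; hops seen [H3] ; pick H3
  + 199.192.0.0/10 (H3) depth=10
  Q 149.56.234.45: descend 10 ; hops seen [∅] ; pick no-route
  + 19.101.96.0/20 (H2) depth=20
  + 165.0.0.0/8 (H1) depth=8
  + 165.4.208.0/20 (H2) depth=20
  Q 165.4.0.47: descend 1010010100000100 ; hops seen [H1,H3] ; pick H3
  del 165.4.0.0/16 (clear depth 16)
  + 0.0.0.0/0 (H2) depth=0
  + 165.0.0.0/8 (H2) depth=8
  Q 102.238.59.6: descend 0 ; hops seen [H2] ; pick H2
  + 199.0.0.0/8 (H2) depth=8
  Q 199.240.2.232: descend 110001111111 ; hops seen [H2,H2,H3,H3] ; pick H3
  Q 199.192.131.37: descend 1100011111 ; hops seen [H2,H2,H3] ; pick H3
  Q 199.240.0.7: descend 110001111111 ; hops seen [H2,H2,H3,H3] ; pick H3
  Q 19.101.96.7: descend 00010011011001010110 ; hops seen [H2,H2] ; pick H2
  Q 199.249.0.25: descend 1100011111111001 ; hops seen [H2,H2,H3,H3,H1] ; pick H1
  Q 199.0.53.114: descend 11000111 ; hops seen [H2,H2] ; pick H2
  + 165.0.0.0/8 (H3) depth=8
  Q 165.4.208.42: descend 10100101000001001101 ; hops seen [H2,H3,H2] ; pick H2
  del 199.192.0.0/10 (clear depth 10)

== LOOKUPS ==
["H3","H3","H3","no-route","H2","H1","H3","no-route","H3","H2","H3","H3","H3","H2","H1","H2","H2"]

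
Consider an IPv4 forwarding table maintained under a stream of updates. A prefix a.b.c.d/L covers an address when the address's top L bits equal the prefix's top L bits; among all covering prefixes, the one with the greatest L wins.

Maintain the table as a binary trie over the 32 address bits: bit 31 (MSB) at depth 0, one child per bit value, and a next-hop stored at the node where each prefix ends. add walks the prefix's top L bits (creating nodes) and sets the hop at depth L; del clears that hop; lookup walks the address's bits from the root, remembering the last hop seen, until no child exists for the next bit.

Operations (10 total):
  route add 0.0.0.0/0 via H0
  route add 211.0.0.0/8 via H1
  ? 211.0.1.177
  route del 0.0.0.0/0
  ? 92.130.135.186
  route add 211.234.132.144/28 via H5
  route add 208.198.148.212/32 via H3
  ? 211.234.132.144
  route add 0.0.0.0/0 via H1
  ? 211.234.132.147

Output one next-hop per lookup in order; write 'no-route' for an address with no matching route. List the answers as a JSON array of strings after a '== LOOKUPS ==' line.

Apply in order:
  add 0.0.0.0/0 -> H0 at depth 0
  add 211.0.0.0/8 -> H1 at depth 8
  Q 211.0.1.177: descend 11010011 ; hops seen [H0,H1] ; pick H1
  - 0.0.0.0/0 clear@0
  Q 92.130.135.186: descend ε ; hops seen [∅] ; pick no-route
  add 211.234.132.144/28 -> H5 at depth 28
  add 208.198.148.212/32 -> H3 at depth 32
  Q 211.234.132.144: descend 1101001111101010100001001001 ; hops seen [H1,H5] ; pick H5
  add 0.0.0.0/0 -> H1 at depth 0
  Q 211.234.132.147: descend 1101001111101010100001001001 ; hops seen [H1,H1,H5] ; pick H5

== LOOKUPS ==
["H1","no-route","H5","H5"]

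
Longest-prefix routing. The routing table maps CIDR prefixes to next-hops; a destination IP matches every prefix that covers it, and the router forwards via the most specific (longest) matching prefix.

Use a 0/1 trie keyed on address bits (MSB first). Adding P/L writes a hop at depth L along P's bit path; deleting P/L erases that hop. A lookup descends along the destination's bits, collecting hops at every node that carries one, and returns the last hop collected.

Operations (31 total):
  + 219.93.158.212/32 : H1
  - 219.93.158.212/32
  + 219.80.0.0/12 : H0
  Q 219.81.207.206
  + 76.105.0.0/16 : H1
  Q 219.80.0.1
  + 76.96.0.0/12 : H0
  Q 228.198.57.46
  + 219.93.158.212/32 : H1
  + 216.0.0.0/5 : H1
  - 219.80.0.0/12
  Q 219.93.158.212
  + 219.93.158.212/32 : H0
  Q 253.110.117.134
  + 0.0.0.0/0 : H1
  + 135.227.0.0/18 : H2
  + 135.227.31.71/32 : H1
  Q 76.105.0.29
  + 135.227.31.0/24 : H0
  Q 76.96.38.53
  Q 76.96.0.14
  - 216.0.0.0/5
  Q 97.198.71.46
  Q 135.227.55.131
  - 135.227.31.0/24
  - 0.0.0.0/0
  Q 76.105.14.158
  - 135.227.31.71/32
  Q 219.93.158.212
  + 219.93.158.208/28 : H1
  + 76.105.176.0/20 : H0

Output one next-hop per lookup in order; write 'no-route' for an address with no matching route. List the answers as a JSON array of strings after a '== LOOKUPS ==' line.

Apply in order:
  + 219.93.158.212/32 (H1) depth=32
  - 219.93.158.212/32 clear@32
  + 219.80.0.0/12 (H0) depth=12
  Q 219.81.207.206: descend 110110110101 ; hops seen [H0] ; pick H0
  + 76.105.0.0/16 (H1) depth=16
  Q 219.80.0.1: descend 110110110101 ; hops seen [H0] ; pick H0
  + 76.96.0.0/12 (H0) depth=12
  Q 228.198.57.46: descend 11 ; hops seen [∅] ; pick no-route
  + 219.93.158.212/32 (H1) depth=32
  + 216.0.0.0/5 (H1) depth=5
  - 219.80.0.0/12 clear@12
  Q 219.93.158.212: descend 11011011010111011001111011010100 ; hops seen [H1,H1] ; pick H1
  + 219.93.158.212/32 (H0) depth=32
  Q 253.110.117.134: descend 11 ; hops seen [∅] ; pick no-route
  + 0.0.0.0/0 (H1) depth=0
  + 135.227.0.0/18 (H2) depth=18
  + 135.227.31.71/32 (H1) depth=32
  Q 76.105.0.29: descend 0100110001101001 ; hops seen [H1,H0,H1] ; pick H1
  + 135.227.31.0/24 (H0) depth=24
  Q 76.96.38.53: descend 010011000110 ; hops seen [H1,H0] ; pick H0
  Q 76.96.0.14: descend 010011000110 ; hops seen [H1,H0] ; pick H0
  - 216.0.0.0/5 clear@5
  Q 97.198.71.46: descend 01 ; hops seen [H1] ; pick H1
  Q 135.227.55.131: descend 100001111110001100 ; hops seen [H1,H2] ; pick H2
  - 135.227.31.0/24 clear@24
  - 0.0.0.0/0 clear@0
  Q 76.105.14.158: descend 0100110001101001 ; hops seen [H0,H1] ; pick H1
  - 135.227.31.71/32 clear@32
  Q 219.93.158.212: descend 11011011010111011001111011010100 ; hops seen [H0] ; pick H0
  + 219.93.158.208/28 (H1) depth=28
  + 76.105.176.0/20 (H0) depth=20

== LOOKUPS ==
["H0","H0","no-route","H1","no-route","H1","H0","H0","H1","H2","H1","H0"]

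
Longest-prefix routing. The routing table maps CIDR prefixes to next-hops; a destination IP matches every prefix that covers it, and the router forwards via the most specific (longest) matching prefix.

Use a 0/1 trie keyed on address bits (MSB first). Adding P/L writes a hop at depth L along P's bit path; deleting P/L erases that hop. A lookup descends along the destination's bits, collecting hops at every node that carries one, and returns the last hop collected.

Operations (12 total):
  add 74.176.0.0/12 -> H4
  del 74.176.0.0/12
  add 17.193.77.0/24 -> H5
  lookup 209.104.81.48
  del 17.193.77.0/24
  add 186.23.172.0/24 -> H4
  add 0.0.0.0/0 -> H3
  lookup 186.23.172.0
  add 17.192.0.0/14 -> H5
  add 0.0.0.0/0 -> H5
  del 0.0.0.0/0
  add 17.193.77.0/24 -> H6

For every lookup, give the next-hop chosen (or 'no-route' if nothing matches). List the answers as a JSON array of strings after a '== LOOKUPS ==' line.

Apply in order:
  add 74.176.0.0/12 -> H4 at depth 12
  - 74.176.0.0/12 clear@12
  add 17.193.77.0/24 -> H5 at depth 24
  lookup 209.104.81.48: bits ε walk d0:- -> no-route
  - 17.193.77.0/24 clear@24
  add 186.23.172.0/24 -> H4 at depth 24
  add 0.0.0.0/0 -> H3 at depth 0
  lookup 186.23.172.0: bits 101110100001011110101100 walk d0:H3→d1:-→d2:-→d3:-→d4:-→d5:-→d6:-→d7:-→d8:-→d9:-→d10:-→d11:-→d12:-→d13:-→d14:-→d15:-→d16:-→d17:-→d18:-→d19:-→d20:-→d21:-→d22:-→d23:-→d24:H4 -> H4
  add 17.192.0.0/14 -> H5 at depth 14
  add 0.0.0.0/0 -> H5 at depth 0
  - 0.0.0.0/0 clear@0
  add 17.193.77.0/24 -> H6 at depth 24

== LOOKUPS ==
["no-route","H4"]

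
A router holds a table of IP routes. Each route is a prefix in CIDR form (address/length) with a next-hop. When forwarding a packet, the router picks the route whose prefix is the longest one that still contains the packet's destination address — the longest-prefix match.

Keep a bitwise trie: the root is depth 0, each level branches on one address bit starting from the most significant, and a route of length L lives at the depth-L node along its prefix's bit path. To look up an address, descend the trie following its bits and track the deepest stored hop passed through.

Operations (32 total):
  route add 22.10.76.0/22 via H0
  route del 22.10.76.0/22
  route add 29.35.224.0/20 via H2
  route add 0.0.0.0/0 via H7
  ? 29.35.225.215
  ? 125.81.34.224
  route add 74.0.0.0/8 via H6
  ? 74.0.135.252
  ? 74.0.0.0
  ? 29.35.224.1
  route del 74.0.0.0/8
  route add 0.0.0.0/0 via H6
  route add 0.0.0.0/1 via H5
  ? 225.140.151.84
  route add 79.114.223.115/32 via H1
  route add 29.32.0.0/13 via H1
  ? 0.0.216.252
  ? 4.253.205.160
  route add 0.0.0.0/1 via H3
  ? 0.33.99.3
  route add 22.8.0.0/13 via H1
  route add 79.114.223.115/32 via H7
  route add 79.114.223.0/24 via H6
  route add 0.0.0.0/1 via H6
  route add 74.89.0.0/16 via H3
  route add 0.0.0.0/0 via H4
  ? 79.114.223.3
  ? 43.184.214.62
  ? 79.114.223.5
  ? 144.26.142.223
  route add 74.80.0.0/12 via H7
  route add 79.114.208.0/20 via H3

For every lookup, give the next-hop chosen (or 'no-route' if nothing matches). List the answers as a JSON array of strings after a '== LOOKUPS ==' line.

Trace:
  add 22.10.76.0/22 -> H0 at depth 22
  del 22.10.76.0/22 (clear depth 22)
  add 29.35.224.0/20 -> H2 at depth 20
  add 0.0.0.0/0 -> H7 at depth 0
  Q 29.35.225.215: descend 00011101001000111110 ; hops seen [H7,H2] ; pick H2
  Q 125.81.34.224: descend 0 ; hops seen [H7] ; pick H7
  add 74.0.0.0/8 -> H6 at depth 8
  Q 74.0.135.252: descend 01001010 ; hops seen [H7,H6] ; pick H6
  Q 74.0.0.0: descend 01001010 ; hops seen [H7,H6] ; pick H6
  Q 29.35.224.1: descend 00011101001000111110 ; hops seen [H7,H2] ; pick H2
  del 74.0.0.0/8 (clear depth 8)
  add 0.0.0.0/0 -> H6 at depth 0
  add 0.0.0.0/1 -> H5 at depth 1
  Q 225.140.151.84: descend ε ; hops seen [H6] ; pick H6
  add 79.114.223.115/32 -> H1 at depth 32
  add 29.32.0.0/13 -> H1 at depth 13
  Q 0.0.216.252: descend 000 ; hops seen [H6,H5] ; pick H5
  Q 4.253.205.160: descend 000 ; hops seen [H6,H5] ; pick H5
  add 0.0.0.0/1 -> H3 at depth 1
  Q 0.33.99.3: descend 000 ; hops seen [H6,H3] ; pick H3
  add 22.8.0.0/13 -> H1 at depth 13
  add 79.114.223.115/32 -> H7 at depth 32
  add 79.114.223.0/24 -> H6 at depth 24
  add 0.0.0.0/1 -> H6 at depth 1
  add 74.89.0.0/16 -> H3 at depth 16
  add 0.0.0.0/0 -> H4 at depth 0
  Q 79.114.223.3: descend 0100111101110010110111110 ; hops seen [H4,H6,H6] ; pick H6
  Q 43.184.214.62: descend 00 ; hops seen [H4,H6] ; pick H6
  Q 79.114.223.5: descend 0100111101110010110111110 ; hops seen [H4,H6,H6] ; pick H6
  Q 144.26.142.223: descend ε ; hops seen [H4] ; pick H4
  add 74.80.0.0/12 -> H7 at depth 12
  add 79.114.208.0/20 -> H3 at depth 20

== LOOKUPS ==
["H2","H7","H6","H6","H2","H6","H5","H5","H3","H6","H6","H6","H4"]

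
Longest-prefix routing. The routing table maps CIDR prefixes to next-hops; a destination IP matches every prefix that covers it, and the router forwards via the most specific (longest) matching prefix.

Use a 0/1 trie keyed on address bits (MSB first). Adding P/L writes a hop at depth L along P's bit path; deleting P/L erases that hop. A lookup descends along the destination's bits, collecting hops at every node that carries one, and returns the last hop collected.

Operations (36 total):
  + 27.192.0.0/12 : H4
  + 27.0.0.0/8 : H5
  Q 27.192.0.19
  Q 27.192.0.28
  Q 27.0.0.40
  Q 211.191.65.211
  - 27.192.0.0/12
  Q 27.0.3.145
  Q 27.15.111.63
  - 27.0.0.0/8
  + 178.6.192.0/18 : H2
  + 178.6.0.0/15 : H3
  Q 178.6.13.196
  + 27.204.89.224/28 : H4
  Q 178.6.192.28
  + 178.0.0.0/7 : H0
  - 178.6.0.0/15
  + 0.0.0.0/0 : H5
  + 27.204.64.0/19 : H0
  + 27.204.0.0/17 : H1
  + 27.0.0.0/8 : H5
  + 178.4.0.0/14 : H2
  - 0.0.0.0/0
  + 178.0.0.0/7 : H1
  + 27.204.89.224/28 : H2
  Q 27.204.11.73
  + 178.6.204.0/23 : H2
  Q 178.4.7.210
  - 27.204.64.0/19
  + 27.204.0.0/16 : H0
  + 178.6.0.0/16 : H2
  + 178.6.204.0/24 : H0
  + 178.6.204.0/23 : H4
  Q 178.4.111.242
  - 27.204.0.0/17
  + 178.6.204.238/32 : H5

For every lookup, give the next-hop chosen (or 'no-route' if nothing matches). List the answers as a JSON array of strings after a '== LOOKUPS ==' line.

Trace:
  + 27.192.0.0/12 (H4) depth=12
  + 27.0.0.0/8 (H5) depth=8
  Q 27.192.0.19: descend 000110111100 ; hops seen [H5,H4] ; pick H4
  Q 27.192.0.28: descend 000110111100 ; hops seen [H5,H4] ; pick H4
  Q 27.0.0.40: descend 00011011 ; hops seen [H5] ; pick H5
  Q 211.191.65.211: descend ε ; hops seen [∅] ; pick no-route
  - 27.192.0.0/12 clear@12
  Q 27.0.3.145: descend 00011011 ; hops seen [H5] ; pick H5
  Q 27.15.111.63: descend 00011011 ; hops seen [H5] ; pick H5
  - 27.0.0.0/8 clear@8
  + 178.6.192.0/18 (H2) depth=18
  + 178.6.0.0/15 (H3) depth=15
  Q 178.6.13.196: descend 1011001000000110 ; hops seen [H3] ; pick H3
  + 27.204.89.224/28 (H4) depth=28
  Q 178.6.192.28: descend 101100100000011011 ; hops seen [H3,H2] ; pick H2
  + 178.0.0.0/7 (H0) depth=7
  - 178.6.0.0/15 clear@15
  + 0.0.0.0/0 (H5) depth=0
  + 27.204.64.0/19 (H0) depth=19
  + 27.204.0.0/17 (H1) depth=17
  + 27.0.0.0/8 (H5) depth=8
  + 178.4.0.0/14 (H2) depth=14
  - 0.0.0.0/0 clear@0
  + 178.0.0.0/7 (H1) depth=7
  + 27.204.89.224/28 (H2) depth=28
  Q 27.204.11.73: descend 00011011110011000 ; hops seen [H5,H1] ; pick H1
  + 178.6.204.0/23 (H2) depth=23
  Q 178.4.7.210: descend 10110010000001 ; hops seen [H1,H2] ; pick H2
  - 27.204.64.0/19 clear@19
  + 27.204.0.0/16 (H0) depth=16
  + 178.6.0.0/16 (H2) depth=16
  + 178.6.204.0/24 (H0) depth=24
  + 178.6.204.0/23 (H4) depth=23
  Q 178.4.111.242: descend 10110010000001 ; hops seen [H1,H2] ; pick H2
  - 27.204.0.0/17 clear@17
  + 178.6.204.238/32 (H5) depth=32

== LOOKUPS ==
["H4","H4","H5","no-route","H5","H5","H3","H2","H1","H2","H2"]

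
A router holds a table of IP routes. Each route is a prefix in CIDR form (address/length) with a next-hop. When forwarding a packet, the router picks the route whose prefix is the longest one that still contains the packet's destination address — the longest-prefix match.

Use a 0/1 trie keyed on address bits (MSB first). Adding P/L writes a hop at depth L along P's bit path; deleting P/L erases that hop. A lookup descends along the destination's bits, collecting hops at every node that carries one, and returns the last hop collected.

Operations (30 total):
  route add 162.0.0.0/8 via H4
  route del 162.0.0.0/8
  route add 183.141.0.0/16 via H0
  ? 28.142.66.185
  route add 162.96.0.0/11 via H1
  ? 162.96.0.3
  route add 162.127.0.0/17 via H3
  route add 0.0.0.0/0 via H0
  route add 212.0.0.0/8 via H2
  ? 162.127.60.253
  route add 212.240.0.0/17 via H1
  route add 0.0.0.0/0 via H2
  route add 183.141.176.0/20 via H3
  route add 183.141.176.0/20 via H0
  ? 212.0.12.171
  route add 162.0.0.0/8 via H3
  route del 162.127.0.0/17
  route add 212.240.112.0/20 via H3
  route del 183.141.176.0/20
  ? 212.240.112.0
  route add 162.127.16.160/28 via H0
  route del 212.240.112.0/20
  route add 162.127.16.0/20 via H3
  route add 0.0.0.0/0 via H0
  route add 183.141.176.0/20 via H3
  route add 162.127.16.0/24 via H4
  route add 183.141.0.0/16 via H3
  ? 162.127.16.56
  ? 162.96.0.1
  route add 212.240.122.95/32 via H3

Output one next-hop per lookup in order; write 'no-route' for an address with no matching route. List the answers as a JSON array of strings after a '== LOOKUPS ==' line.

Process each operation:
  + 162.0.0.0/8 (H4) depth=8
  - 162.0.0.0/8 clear@8
  + 183.141.0.0/16 (H0) depth=16
  ? 28.142.66.185  path d0:-  best=no-route
  + 162.96.0.0/11 (H1) depth=11
  ? 162.96.0.3  path d0:-→d1:-→d2:-→d3:-→d4:-→d5:-→d6:-→d7:-→d8:-→d9:-→d10:-→d11:H1  best=H1
  + 162.127.0.0/17 (H3) depth=17
  + 0.0.0.0/0 (H0) depth=0
  + 212.0.0.0/8 (H2) depth=8
  ? 162.127.60.253  path d0:H0→d1:-→d2:-→d3:-→d4:-→d5:-→d6:-→d7:-→d8:-→d9:-→d10:-→d11:H1→d12:-→d13:-→d14:-→d15:-→d16:-→d17:H3  best=H3
  + 212.240.0.0/17 (H1) depth=17
  + 0.0.0.0/0 (H2) depth=0
  + 183.141.176.0/20 (H3) depth=20
  + 183.141.176.0/20 (H0) depth=20
  ? 212.0.12.171  path d0:H2→d1:-→d2:-→d3:-→d4:-→d5:-→d6:-→d7:-→d8:H2  best=H2
  + 162.0.0.0/8 (H3) depth=8
  - 162.127.0.0/17 clear@17
  + 212.240.112.0/20 (H3) depth=20
  - 183.141.176.0/20 clear@20
  ? 212.240.112.0  path d0:H2→d1:-→d2:-→d3:-→d4:-→d5:-→d6:-→d7:-→d8:H2→d9:-→d10:-→d11:-→d12:-→d13:-→d14:-→d15:-→d16:-→d17:H1→d18:-→d19:-→d20:H3  best=H3
  + 162.127.16.160/28 (H0) depth=28
  - 212.240.112.0/20 clear@20
  + 162.127.16.0/20 (H3) depth=20
  + 0.0.0.0/0 (H0) depth=0
  + 183.141.176.0/20 (H3) depth=20
  + 162.127.16.0/24 (H4) depth=24
  + 183.141.0.0/16 (H3) depth=16
  ? 162.127.16.56  path d0:H0→d1:-→d2:-→d3:-→d4:-→d5:-→d6:-→d7:-→d8:H3→d9:-→d10:-→d11:H1→d12:-→d13:-→d14:-→d15:-→d16:-→d17:-→d18:-→d19:-→d20:H3→d21:-→d22:-→d23:-→d24:H4  best=H4
  ? 162.96.0.1  path d0:H0→d1:-→d2:-→d3:-→d4:-→d5:-→d6:-→d7:-→d8:H3→d9:-→d10:-→d11:H1  best=H1
  + 212.240.122.95/32 (H3) depth=32

== LOOKUPS ==
["no-route","H1","H3","H2","H3","H4","H1"]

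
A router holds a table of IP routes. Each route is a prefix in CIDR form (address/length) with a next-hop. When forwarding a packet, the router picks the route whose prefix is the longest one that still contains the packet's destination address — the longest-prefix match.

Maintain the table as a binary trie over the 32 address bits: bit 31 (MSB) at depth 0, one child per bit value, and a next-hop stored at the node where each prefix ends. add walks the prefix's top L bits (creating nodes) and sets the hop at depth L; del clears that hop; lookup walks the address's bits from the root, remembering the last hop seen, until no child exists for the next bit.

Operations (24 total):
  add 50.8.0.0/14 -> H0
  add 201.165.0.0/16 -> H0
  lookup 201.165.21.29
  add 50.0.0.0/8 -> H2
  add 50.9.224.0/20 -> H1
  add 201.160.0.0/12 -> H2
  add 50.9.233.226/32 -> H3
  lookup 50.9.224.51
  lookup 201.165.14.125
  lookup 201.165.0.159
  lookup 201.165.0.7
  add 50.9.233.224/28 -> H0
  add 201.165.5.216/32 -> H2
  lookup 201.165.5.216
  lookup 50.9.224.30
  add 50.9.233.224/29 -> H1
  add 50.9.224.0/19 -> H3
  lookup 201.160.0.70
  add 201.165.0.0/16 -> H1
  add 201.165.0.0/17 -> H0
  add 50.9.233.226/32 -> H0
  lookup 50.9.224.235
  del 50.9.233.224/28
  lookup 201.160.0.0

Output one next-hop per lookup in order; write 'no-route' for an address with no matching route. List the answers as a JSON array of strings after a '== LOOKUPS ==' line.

Trace:
  add 50.8.0.0/14 -> H0 at depth 14
  add 201.165.0.0/16 -> H0 at depth 16
  ? 201.165.21.29  path d0:-→d1:-→d2:-→d3:-→d4:-→d5:-→d6:-→d7:-→d8:-→d9:-→d10:-→d11:-→d12:-→d13:-→d14:-→d15:-→d16:H0  best=H0
  add 50.0.0.0/8 -> H2 at depth 8
  add 50.9.224.0/20 -> H1 at depth 20
  add 201.160.0.0/12 -> H2 at depth 12
  add 50.9.233.226/32 -> H3 at depth 32
  ? 50.9.224.51  path d0:-→d1:-→d2:-→d3:-→d4:-→d5:-→d6:-→d7:-→d8:H2→d9:-→d10:-→d11:-→d12:-→d13:-→d14:H0→d15:-→d16:-→d17:-→d18:-→d19:-→d20:H1  best=H1
  ? 201.165.14.125  path d0:-→d1:-→d2:-→d3:-→d4:-→d5:-→d6:-→d7:-→d8:-→d9:-→d10:-→d11:-→d12:H2→d13:-→d14:-→d15:-→d16:H0  best=H0
  ? 201.165.0.159  path d0:-→d1:-→d2:-→d3:-→d4:-→d5:-→d6:-→d7:-→d8:-→d9:-→d10:-→d11:-→d12:H2→d13:-→d14:-→d15:-→d16:H0  best=H0
  ? 201.165.0.7  path d0:-→d1:-→d2:-→d3:-→d4:-→d5:-→d6:-→d7:-→d8:-→d9:-→d10:-→d11:-→d12:H2→d13:-→d14:-→d15:-→d16:H0  best=H0
  add 50.9.233.224/28 -> H0 at depth 28
  add 201.165.5.216/32 -> H2 at depth 32
  ? 201.165.5.216  path d0:-→d1:-→d2:-→d3:-→d4:-→d5:-→d6:-→d7:-→d8:-→d9:-→d10:-→d11:-→d12:H2→d13:-→d14:-→d15:-→d16:H0→d17:-→d18:-→d19:-→d20:-→d21:-→d22:-→d23:-→d24:-→d25:-→d26:-→d27:-→d28:-→d29:-→d30:-→d31:-→d32:H2  best=H2
  ? 50.9.224.30  path d0:-→d1:-→d2:-→d3:-→d4:-→d5:-→d6:-→d7:-→d8:H2→d9:-→d10:-→d11:-→d12:-→d13:-→d14:H0→d15:-→d16:-→d17:-→d18:-→d19:-→d20:H1  best=H1
  add 50.9.233.224/29 -> H1 at depth 29
  add 50.9.224.0/19 -> H3 at depth 19
  ? 201.160.0.70  path d0:-→d1:-→d2:-→d3:-→d4:-→d5:-→d6:-→d7:-→d8:-→d9:-→d10:-→d11:-→d12:H2→d13:-  best=H2
  add 201.165.0.0/16 -> H1 at depth 16
  add 201.165.0.0/17 -> H0 at depth 17
  add 50.9.233.226/32 -> H0 at depth 32
  ? 50.9.224.235  path d0:-→d1:-→d2:-→d3:-→d4:-→d5:-→d6:-→d7:-→d8:H2→d9:-→d10:-→d11:-→d12:-→d13:-→d14:H0→d15:-→d16:-→d17:-→d18:-→d19:H3→d20:H1  best=H1
  del 50.9.233.224/28 (clear depth 28)
  ? 201.160.0.0  path d0:-→d1:-→d2:-→d3:-→d4:-→d5:-→d6:-→d7:-→d8:-→d9:-→d10:-→d11:-→d12:H2→d13:-  best=H2

== LOOKUPS ==
["H0","H1","H0","H0","H0","H2","H1","H2","H1","H2"]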